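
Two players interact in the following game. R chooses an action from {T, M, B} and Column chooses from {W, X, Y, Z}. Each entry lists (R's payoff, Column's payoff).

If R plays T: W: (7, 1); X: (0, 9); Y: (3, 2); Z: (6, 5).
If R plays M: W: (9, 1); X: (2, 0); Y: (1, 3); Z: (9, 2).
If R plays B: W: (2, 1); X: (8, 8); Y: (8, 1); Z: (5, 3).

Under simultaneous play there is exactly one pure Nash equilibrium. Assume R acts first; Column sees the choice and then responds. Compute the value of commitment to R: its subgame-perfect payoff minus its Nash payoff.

Work backward from Column's decision.
- T: BR = X, leader payoff 0.
- M: BR = Y, leader payoff 1.
- B: BR = X, leader payoff 8.
Among 0, 1, 8, the best is 8 at B. Subgame-perfect outcome: (B, X) with payoffs (8, 8).
Under simultaneous play:
R's best replies: W→M; X→B; Y→B; Z→M.
Column's best replies: T→X; M→Y; B→X.
The unique mutual best reply is (B, X), giving (8, 8).
R's commitment gain: 8 − 8 = 0.

0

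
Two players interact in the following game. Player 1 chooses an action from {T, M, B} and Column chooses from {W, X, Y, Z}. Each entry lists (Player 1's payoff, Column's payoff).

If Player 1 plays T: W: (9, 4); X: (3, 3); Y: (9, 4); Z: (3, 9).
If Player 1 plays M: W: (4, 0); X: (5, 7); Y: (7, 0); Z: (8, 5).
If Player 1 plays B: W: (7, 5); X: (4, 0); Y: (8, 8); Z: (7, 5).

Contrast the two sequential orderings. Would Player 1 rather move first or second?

If Player 1 leads: Column's best replies are T→Z, M→X, B→Y; Player 1's induced payoffs 3, 5, 8; outcome (B, Y), payoffs (8, 8).
If Column leads: Player 1's best replies are W→T, X→M, Y→T, Z→M; Column's induced payoffs 4, 7, 4, 5; outcome (M, X), payoffs (5, 7).
Player 1 gets 8 moving first and 5 moving second, so Player 1 prefers to move first.

first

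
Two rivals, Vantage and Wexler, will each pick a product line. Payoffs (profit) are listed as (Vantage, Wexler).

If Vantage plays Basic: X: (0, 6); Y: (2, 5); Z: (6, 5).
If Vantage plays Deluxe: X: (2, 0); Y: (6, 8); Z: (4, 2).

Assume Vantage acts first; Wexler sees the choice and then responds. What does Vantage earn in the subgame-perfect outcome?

Wexler best-responds to each possible Vantage move:
- Basic: BR = X, leader payoff 0.
- Deluxe: BR = Y, leader payoff 6.
Maximizing over 0, 6, Vantage chooses Deluxe. Subgame-perfect outcome: (Deluxe, Y) with payoffs (6, 8).

6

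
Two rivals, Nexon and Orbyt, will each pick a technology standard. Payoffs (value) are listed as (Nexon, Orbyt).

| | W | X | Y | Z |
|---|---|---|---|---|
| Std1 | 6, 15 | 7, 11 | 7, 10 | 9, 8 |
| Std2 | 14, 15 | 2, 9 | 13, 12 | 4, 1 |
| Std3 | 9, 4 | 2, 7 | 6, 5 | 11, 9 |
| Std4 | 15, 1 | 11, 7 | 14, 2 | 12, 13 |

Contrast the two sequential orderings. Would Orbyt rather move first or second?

If Nexon leads: Orbyt's best replies are Std1→W, Std2→W, Std3→Z, Std4→Z; Nexon's induced payoffs 6, 14, 11, 12; outcome (Std2, W), payoffs (14, 15).
If Orbyt leads: Nexon's best replies are W→Std4, X→Std4, Y→Std4, Z→Std4; Orbyt's induced payoffs 1, 7, 2, 13; outcome (Std4, Z), payoffs (12, 13).
Orbyt gets 13 moving first and 15 moving second, so Orbyt prefers to move second.

second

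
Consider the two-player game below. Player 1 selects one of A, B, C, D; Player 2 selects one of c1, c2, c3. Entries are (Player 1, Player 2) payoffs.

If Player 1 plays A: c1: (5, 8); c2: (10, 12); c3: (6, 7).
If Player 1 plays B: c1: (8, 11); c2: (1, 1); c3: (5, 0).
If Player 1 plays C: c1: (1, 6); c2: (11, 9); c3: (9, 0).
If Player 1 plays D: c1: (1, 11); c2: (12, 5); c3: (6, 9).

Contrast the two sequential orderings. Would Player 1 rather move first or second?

first

If Player 1 leads: Player 2's best replies are A→c2, B→c1, C→c2, D→c1; Player 1's induced payoffs 10, 8, 11, 1; outcome (C, c2), payoffs (11, 9).
If Player 2 leads: Player 1's best replies are c1→B, c2→D, c3→C; Player 2's induced payoffs 11, 5, 0; outcome (B, c1), payoffs (8, 11).
Player 1 gets 11 moving first and 8 moving second, so Player 1 prefers to move first.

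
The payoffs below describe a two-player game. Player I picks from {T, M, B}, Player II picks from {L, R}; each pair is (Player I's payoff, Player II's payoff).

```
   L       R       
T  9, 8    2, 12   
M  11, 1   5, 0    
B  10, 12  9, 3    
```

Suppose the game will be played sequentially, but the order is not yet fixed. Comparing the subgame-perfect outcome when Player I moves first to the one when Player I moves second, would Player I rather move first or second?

If Player I leads: Player II's best replies are T→R, M→L, B→L; Player I's induced payoffs 2, 11, 10; outcome (M, L), payoffs (11, 1).
If Player II leads: Player I's best replies are L→M, R→B; Player II's induced payoffs 1, 3; outcome (B, R), payoffs (9, 3).
Player I gets 11 moving first and 9 moving second, so Player I prefers to move first.

first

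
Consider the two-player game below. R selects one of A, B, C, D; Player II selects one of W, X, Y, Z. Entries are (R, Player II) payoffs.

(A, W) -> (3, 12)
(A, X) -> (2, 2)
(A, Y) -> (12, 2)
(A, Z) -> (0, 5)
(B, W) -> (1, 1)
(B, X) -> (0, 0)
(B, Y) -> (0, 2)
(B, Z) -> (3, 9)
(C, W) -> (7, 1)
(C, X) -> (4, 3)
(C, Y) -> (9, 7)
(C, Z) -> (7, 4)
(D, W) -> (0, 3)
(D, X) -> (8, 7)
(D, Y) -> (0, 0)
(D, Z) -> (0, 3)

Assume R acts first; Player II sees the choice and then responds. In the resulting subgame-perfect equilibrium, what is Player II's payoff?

7

Backward induction with R moving first.
- A: Player II compares 12, 2, 2, 5 and picks W; R would get 3.
- B: Player II compares 1, 0, 2, 9 and picks Z; R would get 3.
- C: Player II compares 1, 3, 7, 4 and picks Y; R would get 9.
- D: Player II compares 3, 7, 0, 3 and picks X; R would get 8.
R's induced payoffs are 3, 3, 9, 8, so R commits to C. Subgame-perfect outcome: (C, Y) with payoffs (9, 7).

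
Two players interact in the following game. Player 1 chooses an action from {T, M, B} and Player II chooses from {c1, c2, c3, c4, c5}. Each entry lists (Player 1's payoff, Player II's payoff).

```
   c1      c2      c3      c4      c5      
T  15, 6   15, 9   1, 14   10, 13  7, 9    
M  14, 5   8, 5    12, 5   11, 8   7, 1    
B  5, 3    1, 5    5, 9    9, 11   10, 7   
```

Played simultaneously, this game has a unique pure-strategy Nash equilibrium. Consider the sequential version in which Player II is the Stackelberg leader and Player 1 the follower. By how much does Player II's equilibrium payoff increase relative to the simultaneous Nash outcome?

Work backward from Player 1's decision.
- c1 → Player 1 plays T (best of 15, 14, 5); Player II gets 6.
- c2 → Player 1 plays T (best of 15, 8, 1); Player II gets 9.
- c3 → Player 1 plays M (best of 1, 12, 5); Player II gets 5.
- c4 → Player 1 plays M (best of 10, 11, 9); Player II gets 8.
- c5 → Player 1 plays B (best of 7, 7, 10); Player II gets 7.
Among 6, 9, 5, 8, 7, the best is 9 at c2. Subgame-perfect outcome: (T, c2) with payoffs (15, 9).
Under simultaneous play:
Player 1's best replies: c1→T; c2→T; c3→M; c4→M; c5→B.
Player II's best replies: T→c3; M→c4; B→c4.
The unique mutual best reply is (M, c4), giving (11, 8).
Player II's commitment gain: 9 − 8 = 1.

1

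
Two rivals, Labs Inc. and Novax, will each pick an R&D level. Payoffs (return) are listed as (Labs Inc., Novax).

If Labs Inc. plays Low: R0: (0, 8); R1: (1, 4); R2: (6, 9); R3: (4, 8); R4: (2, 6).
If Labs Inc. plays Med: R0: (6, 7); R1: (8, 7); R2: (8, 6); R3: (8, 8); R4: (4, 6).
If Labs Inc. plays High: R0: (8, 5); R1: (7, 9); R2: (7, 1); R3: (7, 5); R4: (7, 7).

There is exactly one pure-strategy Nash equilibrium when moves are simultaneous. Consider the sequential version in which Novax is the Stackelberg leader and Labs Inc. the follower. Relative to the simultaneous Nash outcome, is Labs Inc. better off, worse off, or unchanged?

unchanged

Solve by backward induction (Novax leads).
- R0: Labs Inc. compares 0, 6, 8 and picks High; Novax would get 5.
- R1: Labs Inc. compares 1, 8, 7 and picks Med; Novax would get 7.
- R2: Labs Inc. compares 6, 8, 7 and picks Med; Novax would get 6.
- R3: Labs Inc. compares 4, 8, 7 and picks Med; Novax would get 8.
- R4: Labs Inc. compares 2, 4, 7 and picks High; Novax would get 7.
Among 5, 7, 6, 8, 7, the best is 8 at R3. Subgame-perfect outcome: (Med, R3) with payoffs (8, 8).
For the simultaneous game, intersect best replies.
Labs Inc.'s best replies: R0→High; R1→Med; R2→Med; R3→Med; R4→High.
Novax's best replies: Low→R2; Med→R3; High→R1.
Only (Med, R3) has each player best-responding; Nash payoffs (8, 8).
Labs Inc. earns 8 sequentially versus 8 at the Nash outcome: unchanged.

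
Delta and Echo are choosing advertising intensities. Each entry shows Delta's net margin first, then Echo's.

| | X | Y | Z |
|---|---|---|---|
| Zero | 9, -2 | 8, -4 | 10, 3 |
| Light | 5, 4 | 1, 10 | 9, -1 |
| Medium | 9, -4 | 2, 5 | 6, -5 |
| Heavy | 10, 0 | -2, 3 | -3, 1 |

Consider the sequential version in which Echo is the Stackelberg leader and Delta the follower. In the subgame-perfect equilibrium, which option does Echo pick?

Z

Backward induction with Echo moving first.
- X → Delta plays Heavy (best of 9, 5, 9, 10); Echo gets 0.
- Y → Delta plays Zero (best of 8, 1, 2, -2); Echo gets -4.
- Z → Delta plays Zero (best of 10, 9, 6, -3); Echo gets 3.
Echo's induced payoffs are 0, -4, 3, so Echo commits to Z. Subgame-perfect outcome: (Zero, Z) with payoffs (10, 3).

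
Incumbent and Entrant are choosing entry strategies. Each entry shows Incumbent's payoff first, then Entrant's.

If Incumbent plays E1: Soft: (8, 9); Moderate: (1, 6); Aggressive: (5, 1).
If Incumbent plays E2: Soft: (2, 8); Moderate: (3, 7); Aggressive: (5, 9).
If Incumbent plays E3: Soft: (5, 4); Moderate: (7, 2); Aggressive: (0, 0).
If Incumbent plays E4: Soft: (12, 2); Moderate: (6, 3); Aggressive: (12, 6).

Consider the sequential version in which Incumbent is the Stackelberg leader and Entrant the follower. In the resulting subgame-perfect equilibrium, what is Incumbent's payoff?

Entrant best-responds to each possible Incumbent move:
- E1 → Entrant plays Soft (best of 9, 6, 1); Incumbent gets 8.
- E2 → Entrant plays Aggressive (best of 8, 7, 9); Incumbent gets 5.
- E3 → Entrant plays Soft (best of 4, 2, 0); Incumbent gets 5.
- E4 → Entrant plays Aggressive (best of 2, 3, 6); Incumbent gets 12.
Among 8, 5, 5, 12, the best is 12 at E4. Subgame-perfect outcome: (E4, Aggressive) with payoffs (12, 6).

12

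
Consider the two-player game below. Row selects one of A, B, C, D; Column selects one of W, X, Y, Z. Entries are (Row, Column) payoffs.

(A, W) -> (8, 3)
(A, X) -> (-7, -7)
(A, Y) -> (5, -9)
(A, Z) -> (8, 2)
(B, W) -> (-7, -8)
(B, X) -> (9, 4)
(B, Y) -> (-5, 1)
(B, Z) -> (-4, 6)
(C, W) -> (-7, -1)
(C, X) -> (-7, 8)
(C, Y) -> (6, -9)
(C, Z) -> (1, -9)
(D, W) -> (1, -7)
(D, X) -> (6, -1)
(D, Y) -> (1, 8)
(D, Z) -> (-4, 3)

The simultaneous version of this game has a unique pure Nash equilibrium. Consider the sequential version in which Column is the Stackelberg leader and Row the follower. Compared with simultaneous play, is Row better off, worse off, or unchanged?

better off

Backward induction with Column moving first.
- W → Row plays A (best of 8, -7, -7, 1); Column gets 3.
- X → Row plays B (best of -7, 9, -7, 6); Column gets 4.
- Y → Row plays C (best of 5, -5, 6, 1); Column gets -9.
- Z → Row plays A (best of 8, -4, 1, -4); Column gets 2.
Maximizing over 3, 4, -9, 2, Column chooses X. Subgame-perfect outcome: (B, X) with payoffs (9, 4).
Under simultaneous play:
Row's best replies: W→A; X→B; Y→C; Z→A.
Column's best replies: A→W; B→Z; C→X; D→Y.
The unique mutual best reply is (A, W), giving (8, 3).
Row earns 9 sequentially versus 8 at the Nash outcome: better off.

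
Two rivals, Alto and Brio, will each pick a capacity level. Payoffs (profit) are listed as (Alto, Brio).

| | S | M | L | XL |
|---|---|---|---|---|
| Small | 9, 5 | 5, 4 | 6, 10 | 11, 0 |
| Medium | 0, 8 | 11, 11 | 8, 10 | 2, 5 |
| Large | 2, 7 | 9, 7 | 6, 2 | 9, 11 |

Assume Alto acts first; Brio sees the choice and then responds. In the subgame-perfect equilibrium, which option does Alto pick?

Medium

Work backward from Brio's decision.
- Small: Brio compares 5, 4, 10, 0 and picks L; Alto would get 6.
- Medium: Brio compares 8, 11, 10, 5 and picks M; Alto would get 11.
- Large: Brio compares 7, 7, 2, 11 and picks XL; Alto would get 9.
Alto's induced payoffs are 6, 11, 9, so Alto commits to Medium. Subgame-perfect outcome: (Medium, M) with payoffs (11, 11).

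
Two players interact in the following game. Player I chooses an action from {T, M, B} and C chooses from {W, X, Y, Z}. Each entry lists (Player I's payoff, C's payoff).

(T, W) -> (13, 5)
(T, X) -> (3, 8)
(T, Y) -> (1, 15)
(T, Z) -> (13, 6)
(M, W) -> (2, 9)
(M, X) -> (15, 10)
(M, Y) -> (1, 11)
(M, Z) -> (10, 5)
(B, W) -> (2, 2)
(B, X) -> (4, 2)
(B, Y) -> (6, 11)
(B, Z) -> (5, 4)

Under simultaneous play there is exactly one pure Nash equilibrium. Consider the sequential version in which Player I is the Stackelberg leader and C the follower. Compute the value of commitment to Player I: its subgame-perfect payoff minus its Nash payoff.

0

Work backward from C's decision.
- T: BR = Y, leader payoff 1.
- M: BR = Y, leader payoff 1.
- B: BR = Y, leader payoff 6.
Player I's induced payoffs are 1, 1, 6, so Player I commits to B. Subgame-perfect outcome: (B, Y) with payoffs (6, 11).
Under simultaneous play:
Player I's best replies: W→T; X→M; Y→B; Z→T.
C's best replies: T→Y; M→Y; B→Y.
The unique mutual best reply is (B, Y), giving (6, 11).
Player I's commitment gain: 6 − 6 = 0.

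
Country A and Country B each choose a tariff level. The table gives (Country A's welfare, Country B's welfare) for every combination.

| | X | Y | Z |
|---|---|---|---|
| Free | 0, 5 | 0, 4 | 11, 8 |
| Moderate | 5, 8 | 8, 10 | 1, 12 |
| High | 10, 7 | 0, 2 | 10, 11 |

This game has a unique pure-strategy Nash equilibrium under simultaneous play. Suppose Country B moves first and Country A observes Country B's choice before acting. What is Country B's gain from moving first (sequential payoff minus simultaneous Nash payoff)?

Backward induction with Country B moving first.
- X: BR = High, leader payoff 7.
- Y: BR = Moderate, leader payoff 10.
- Z: BR = Free, leader payoff 8.
Maximizing over 7, 10, 8, Country B chooses Y. Subgame-perfect outcome: (Moderate, Y) with payoffs (8, 10).
Now find the simultaneous Nash equilibrium.
Country A's best replies: X→High; Y→Moderate; Z→Free.
Country B's best replies: Free→Z; Moderate→Z; High→Z.
Only (Free, Z) has each player best-responding; Nash payoffs (11, 8).
Country B's commitment gain: 10 − 8 = 2.

2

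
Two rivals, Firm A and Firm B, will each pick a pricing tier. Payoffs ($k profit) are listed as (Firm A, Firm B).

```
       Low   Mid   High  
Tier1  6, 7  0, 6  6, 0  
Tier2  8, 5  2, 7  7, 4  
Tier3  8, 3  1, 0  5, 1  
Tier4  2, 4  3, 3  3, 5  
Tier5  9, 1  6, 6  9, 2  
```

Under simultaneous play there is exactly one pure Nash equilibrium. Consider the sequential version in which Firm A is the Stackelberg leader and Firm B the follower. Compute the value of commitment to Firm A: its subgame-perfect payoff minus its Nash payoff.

2

Firm B best-responds to each possible Firm A move:
- Tier1 → Firm B plays Low (best of 7, 6, 0); Firm A gets 6.
- Tier2 → Firm B plays Mid (best of 5, 7, 4); Firm A gets 2.
- Tier3 → Firm B plays Low (best of 3, 0, 1); Firm A gets 8.
- Tier4 → Firm B plays High (best of 4, 3, 5); Firm A gets 3.
- Tier5 → Firm B plays Mid (best of 1, 6, 2); Firm A gets 6.
Among 6, 2, 8, 3, 6, the best is 8 at Tier3. Subgame-perfect outcome: (Tier3, Low) with payoffs (8, 3).
Under simultaneous play:
Firm A's best replies: Low→Tier5; Mid→Tier5; High→Tier5.
Firm B's best replies: Tier1→Low; Tier2→Mid; Tier3→Low; Tier4→High; Tier5→Mid.
The unique mutual best reply is (Tier5, Mid), giving (6, 6).
Firm A's commitment gain: 8 − 6 = 2.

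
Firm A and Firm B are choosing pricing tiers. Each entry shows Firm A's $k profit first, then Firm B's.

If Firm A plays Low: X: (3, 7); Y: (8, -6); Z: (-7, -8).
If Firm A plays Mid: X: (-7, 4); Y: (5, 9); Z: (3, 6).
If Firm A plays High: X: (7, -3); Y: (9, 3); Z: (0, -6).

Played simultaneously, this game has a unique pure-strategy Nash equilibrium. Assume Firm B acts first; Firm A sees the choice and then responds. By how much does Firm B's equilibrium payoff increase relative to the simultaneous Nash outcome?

3

Backward induction with Firm B moving first.
- X: Firm A compares 3, -7, 7 and picks High; Firm B would get -3.
- Y: Firm A compares 8, 5, 9 and picks High; Firm B would get 3.
- Z: Firm A compares -7, 3, 0 and picks Mid; Firm B would get 6.
Firm B's induced payoffs are -3, 3, 6, so Firm B commits to Z. Subgame-perfect outcome: (Mid, Z) with payoffs (3, 6).
For the simultaneous game, intersect best replies.
Firm A's best replies: X→High; Y→High; Z→Mid.
Firm B's best replies: Low→X; Mid→Y; High→Y.
Only (High, Y) has each player best-responding; Nash payoffs (9, 3).
Firm B's commitment gain: 6 − 3 = 3.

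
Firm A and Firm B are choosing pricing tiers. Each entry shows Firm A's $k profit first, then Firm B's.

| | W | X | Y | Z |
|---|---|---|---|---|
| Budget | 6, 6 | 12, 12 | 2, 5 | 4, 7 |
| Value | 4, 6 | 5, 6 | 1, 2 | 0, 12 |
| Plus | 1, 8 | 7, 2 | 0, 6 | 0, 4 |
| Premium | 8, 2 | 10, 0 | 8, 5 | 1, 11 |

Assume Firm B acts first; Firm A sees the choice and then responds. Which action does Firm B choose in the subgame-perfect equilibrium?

Firm A best-responds to each possible Firm B move:
- W: BR = Premium, leader payoff 2.
- X: BR = Budget, leader payoff 12.
- Y: BR = Premium, leader payoff 5.
- Z: BR = Budget, leader payoff 7.
Firm B's induced payoffs are 2, 12, 5, 7, so Firm B commits to X. Subgame-perfect outcome: (Budget, X) with payoffs (12, 12).

X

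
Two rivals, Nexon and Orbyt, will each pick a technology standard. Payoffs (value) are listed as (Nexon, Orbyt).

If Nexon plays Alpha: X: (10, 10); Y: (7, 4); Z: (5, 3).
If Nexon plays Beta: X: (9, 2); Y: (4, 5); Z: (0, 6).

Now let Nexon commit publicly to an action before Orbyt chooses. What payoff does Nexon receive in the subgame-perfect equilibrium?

Orbyt best-responds to each possible Nexon move:
- Alpha → Orbyt plays X (best of 10, 4, 3); Nexon gets 10.
- Beta → Orbyt plays Z (best of 2, 5, 6); Nexon gets 0.
Maximizing over 10, 0, Nexon chooses Alpha. Subgame-perfect outcome: (Alpha, X) with payoffs (10, 10).

10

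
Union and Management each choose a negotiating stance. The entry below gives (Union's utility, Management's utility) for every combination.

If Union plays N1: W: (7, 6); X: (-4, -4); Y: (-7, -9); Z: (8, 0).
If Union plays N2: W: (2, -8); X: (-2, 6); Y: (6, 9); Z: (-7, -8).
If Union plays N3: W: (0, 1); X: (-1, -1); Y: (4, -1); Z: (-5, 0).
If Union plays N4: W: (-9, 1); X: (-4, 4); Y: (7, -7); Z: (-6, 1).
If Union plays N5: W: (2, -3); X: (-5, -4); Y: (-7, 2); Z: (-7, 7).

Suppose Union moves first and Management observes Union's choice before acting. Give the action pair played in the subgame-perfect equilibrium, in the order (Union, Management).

(N1, W)

Work backward from Management's decision.
- N1 → Management plays W (best of 6, -4, -9, 0); Union gets 7.
- N2 → Management plays Y (best of -8, 6, 9, -8); Union gets 6.
- N3 → Management plays W (best of 1, -1, -1, 0); Union gets 0.
- N4 → Management plays X (best of 1, 4, -7, 1); Union gets -4.
- N5 → Management plays Z (best of -3, -4, 2, 7); Union gets -7.
Union's induced payoffs are 7, 6, 0, -4, -7, so Union commits to N1. Subgame-perfect outcome: (N1, W) with payoffs (7, 6).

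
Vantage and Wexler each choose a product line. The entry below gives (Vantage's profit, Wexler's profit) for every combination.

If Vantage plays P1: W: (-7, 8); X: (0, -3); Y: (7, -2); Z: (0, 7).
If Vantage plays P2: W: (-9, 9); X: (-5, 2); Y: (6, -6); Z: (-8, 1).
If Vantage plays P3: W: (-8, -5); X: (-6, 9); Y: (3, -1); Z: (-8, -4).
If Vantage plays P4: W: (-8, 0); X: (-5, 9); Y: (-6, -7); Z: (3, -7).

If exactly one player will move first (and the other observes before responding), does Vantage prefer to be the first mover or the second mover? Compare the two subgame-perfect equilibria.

If Vantage leads: Wexler's best replies are P1→W, P2→W, P3→X, P4→X; Vantage's induced payoffs -7, -9, -6, -5; outcome (P4, X), payoffs (-5, 9).
If Wexler leads: Vantage's best replies are W→P1, X→P1, Y→P1, Z→P4; Wexler's induced payoffs 8, -3, -2, -7; outcome (P1, W), payoffs (-7, 8).
Vantage gets -5 moving first and -7 moving second, so Vantage prefers to move first.

first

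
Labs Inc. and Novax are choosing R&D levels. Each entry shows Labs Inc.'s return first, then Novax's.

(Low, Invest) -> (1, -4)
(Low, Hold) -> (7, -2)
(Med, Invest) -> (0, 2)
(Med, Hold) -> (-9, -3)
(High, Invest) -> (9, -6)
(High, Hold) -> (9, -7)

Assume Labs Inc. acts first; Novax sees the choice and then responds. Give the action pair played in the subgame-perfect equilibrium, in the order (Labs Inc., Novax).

Novax best-responds to each possible Labs Inc. move:
- Low → Novax plays Hold (best of -4, -2); Labs Inc. gets 7.
- Med → Novax plays Invest (best of 2, -3); Labs Inc. gets 0.
- High → Novax plays Invest (best of -6, -7); Labs Inc. gets 9.
Among 7, 0, 9, the best is 9 at High. Subgame-perfect outcome: (High, Invest) with payoffs (9, -6).

(High, Invest)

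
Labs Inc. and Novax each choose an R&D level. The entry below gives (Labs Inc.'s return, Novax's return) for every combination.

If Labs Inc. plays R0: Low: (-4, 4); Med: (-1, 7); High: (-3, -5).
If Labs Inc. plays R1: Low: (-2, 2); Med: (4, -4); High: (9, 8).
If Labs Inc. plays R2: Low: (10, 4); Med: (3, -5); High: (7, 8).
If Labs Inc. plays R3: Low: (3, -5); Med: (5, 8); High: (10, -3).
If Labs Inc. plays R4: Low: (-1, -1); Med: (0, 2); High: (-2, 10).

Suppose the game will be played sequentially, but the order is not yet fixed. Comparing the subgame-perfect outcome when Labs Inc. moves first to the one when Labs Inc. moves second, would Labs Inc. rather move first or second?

first

If Labs Inc. leads: Novax's best replies are R0→Med, R1→High, R2→High, R3→Med, R4→High; Labs Inc.'s induced payoffs -1, 9, 7, 5, -2; outcome (R1, High), payoffs (9, 8).
If Novax leads: Labs Inc.'s best replies are Low→R2, Med→R3, High→R3; Novax's induced payoffs 4, 8, -3; outcome (R3, Med), payoffs (5, 8).
Labs Inc. gets 9 moving first and 5 moving second, so Labs Inc. prefers to move first.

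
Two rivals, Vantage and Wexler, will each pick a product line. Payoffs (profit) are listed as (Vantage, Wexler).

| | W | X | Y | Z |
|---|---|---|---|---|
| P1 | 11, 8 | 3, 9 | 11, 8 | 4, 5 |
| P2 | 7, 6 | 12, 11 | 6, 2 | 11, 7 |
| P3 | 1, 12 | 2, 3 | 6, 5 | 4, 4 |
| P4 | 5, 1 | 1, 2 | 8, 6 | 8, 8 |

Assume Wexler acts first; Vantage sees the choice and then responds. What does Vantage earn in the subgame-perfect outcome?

Work backward from Vantage's decision.
- W: Vantage compares 11, 7, 1, 5 and picks P1; Wexler would get 8.
- X: Vantage compares 3, 12, 2, 1 and picks P2; Wexler would get 11.
- Y: Vantage compares 11, 6, 6, 8 and picks P1; Wexler would get 8.
- Z: Vantage compares 4, 11, 4, 8 and picks P2; Wexler would get 7.
Wexler's induced payoffs are 8, 11, 8, 7, so Wexler commits to X. Subgame-perfect outcome: (P2, X) with payoffs (12, 11).

12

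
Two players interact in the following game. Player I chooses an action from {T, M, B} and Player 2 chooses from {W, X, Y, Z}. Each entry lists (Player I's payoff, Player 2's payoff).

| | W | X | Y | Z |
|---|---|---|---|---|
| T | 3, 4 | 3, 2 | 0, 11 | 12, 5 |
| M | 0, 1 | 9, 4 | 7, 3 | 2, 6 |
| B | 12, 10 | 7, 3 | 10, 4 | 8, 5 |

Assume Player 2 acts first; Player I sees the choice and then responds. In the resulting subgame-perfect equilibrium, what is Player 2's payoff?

Solve by backward induction (Player 2 leads).
- W → Player I plays B (best of 3, 0, 12); Player 2 gets 10.
- X → Player I plays M (best of 3, 9, 7); Player 2 gets 4.
- Y → Player I plays B (best of 0, 7, 10); Player 2 gets 4.
- Z → Player I plays T (best of 12, 2, 8); Player 2 gets 5.
Among 10, 4, 4, 5, the best is 10 at W. Subgame-perfect outcome: (B, W) with payoffs (12, 10).

10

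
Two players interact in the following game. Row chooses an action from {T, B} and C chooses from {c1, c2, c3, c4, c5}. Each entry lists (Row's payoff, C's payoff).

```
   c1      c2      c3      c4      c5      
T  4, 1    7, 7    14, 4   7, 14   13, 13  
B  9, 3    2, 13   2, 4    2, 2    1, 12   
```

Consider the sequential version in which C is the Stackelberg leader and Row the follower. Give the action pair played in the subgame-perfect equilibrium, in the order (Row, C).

Backward induction with C moving first.
- c1: Row compares 4, 9 and picks B; C would get 3.
- c2: Row compares 7, 2 and picks T; C would get 7.
- c3: Row compares 14, 2 and picks T; C would get 4.
- c4: Row compares 7, 2 and picks T; C would get 14.
- c5: Row compares 13, 1 and picks T; C would get 13.
Among 3, 7, 4, 14, 13, the best is 14 at c4. Subgame-perfect outcome: (T, c4) with payoffs (7, 14).

(T, c4)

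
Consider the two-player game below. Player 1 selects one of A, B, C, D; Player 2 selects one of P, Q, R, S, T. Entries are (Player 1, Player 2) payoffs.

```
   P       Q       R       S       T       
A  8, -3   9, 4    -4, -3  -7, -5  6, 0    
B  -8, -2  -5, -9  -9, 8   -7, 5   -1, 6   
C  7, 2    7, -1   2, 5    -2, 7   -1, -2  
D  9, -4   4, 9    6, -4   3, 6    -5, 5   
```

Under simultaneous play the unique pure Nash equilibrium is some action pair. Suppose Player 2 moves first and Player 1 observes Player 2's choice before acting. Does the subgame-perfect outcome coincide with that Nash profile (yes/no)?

Backward induction with Player 2 moving first.
- P: Player 1 compares 8, -8, 7, 9 and picks D; Player 2 would get -4.
- Q: Player 1 compares 9, -5, 7, 4 and picks A; Player 2 would get 4.
- R: Player 1 compares -4, -9, 2, 6 and picks D; Player 2 would get -4.
- S: Player 1 compares -7, -7, -2, 3 and picks D; Player 2 would get 6.
- T: Player 1 compares 6, -1, -1, -5 and picks A; Player 2 would get 0.
Player 2's induced payoffs are -4, 4, -4, 6, 0, so Player 2 commits to S. Subgame-perfect outcome: (D, S) with payoffs (3, 6).
For the simultaneous game, intersect best replies.
Player 1's best replies: P→D; Q→A; R→D; S→D; T→A.
Player 2's best replies: A→Q; B→R; C→S; D→Q.
Only (A, Q) has each player best-responding; Nash payoffs (9, 4).
Sequential outcome (D, S) differs from the Nash profile (A, Q).

no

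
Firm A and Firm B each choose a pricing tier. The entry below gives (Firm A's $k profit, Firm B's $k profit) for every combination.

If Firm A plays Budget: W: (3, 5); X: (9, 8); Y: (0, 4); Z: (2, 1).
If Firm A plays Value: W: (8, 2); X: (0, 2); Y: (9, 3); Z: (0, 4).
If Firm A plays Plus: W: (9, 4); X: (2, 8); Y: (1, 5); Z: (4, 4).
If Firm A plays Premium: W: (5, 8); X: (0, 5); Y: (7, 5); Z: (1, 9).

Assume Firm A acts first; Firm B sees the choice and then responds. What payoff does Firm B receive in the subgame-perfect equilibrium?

Firm B best-responds to each possible Firm A move:
- Budget: BR = X, leader payoff 9.
- Value: BR = Z, leader payoff 0.
- Plus: BR = X, leader payoff 2.
- Premium: BR = Z, leader payoff 1.
Firm A's induced payoffs are 9, 0, 2, 1, so Firm A commits to Budget. Subgame-perfect outcome: (Budget, X) with payoffs (9, 8).

8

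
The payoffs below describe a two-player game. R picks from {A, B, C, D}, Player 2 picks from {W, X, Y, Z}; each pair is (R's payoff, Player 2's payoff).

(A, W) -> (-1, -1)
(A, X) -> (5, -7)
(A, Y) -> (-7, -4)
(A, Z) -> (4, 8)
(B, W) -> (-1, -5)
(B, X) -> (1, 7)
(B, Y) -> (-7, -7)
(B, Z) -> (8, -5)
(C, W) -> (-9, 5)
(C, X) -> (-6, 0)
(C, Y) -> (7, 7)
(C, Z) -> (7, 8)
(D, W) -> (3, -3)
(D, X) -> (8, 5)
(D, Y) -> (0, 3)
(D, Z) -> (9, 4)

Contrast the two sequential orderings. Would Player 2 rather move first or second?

first

If R leads: Player 2's best replies are A→Z, B→X, C→Z, D→X; R's induced payoffs 4, 1, 7, 8; outcome (D, X), payoffs (8, 5).
If Player 2 leads: R's best replies are W→D, X→D, Y→C, Z→D; Player 2's induced payoffs -3, 5, 7, 4; outcome (C, Y), payoffs (7, 7).
Player 2 gets 7 moving first and 5 moving second, so Player 2 prefers to move first.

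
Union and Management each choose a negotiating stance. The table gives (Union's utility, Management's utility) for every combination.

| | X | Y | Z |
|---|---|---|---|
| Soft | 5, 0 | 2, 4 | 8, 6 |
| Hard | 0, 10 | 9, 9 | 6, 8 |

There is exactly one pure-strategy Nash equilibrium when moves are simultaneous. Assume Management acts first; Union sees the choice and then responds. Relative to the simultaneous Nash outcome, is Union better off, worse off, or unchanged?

Work backward from Union's decision.
- X: Union compares 5, 0 and picks Soft; Management would get 0.
- Y: Union compares 2, 9 and picks Hard; Management would get 9.
- Z: Union compares 8, 6 and picks Soft; Management would get 6.
Management's induced payoffs are 0, 9, 6, so Management commits to Y. Subgame-perfect outcome: (Hard, Y) with payoffs (9, 9).
For the simultaneous game, intersect best replies.
Union's best replies: X→Soft; Y→Hard; Z→Soft.
Management's best replies: Soft→Z; Hard→X.
Only (Soft, Z) has each player best-responding; Nash payoffs (8, 6).
Union earns 9 sequentially versus 8 at the Nash outcome: better off.

better off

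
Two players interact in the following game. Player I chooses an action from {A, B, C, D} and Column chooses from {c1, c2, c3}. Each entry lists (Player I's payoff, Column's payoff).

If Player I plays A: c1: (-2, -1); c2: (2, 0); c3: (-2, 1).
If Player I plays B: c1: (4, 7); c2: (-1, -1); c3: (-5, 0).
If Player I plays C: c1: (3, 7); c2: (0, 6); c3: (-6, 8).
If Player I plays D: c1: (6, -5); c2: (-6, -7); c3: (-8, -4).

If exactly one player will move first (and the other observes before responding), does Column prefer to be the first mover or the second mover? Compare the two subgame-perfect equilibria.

second

If Player I leads: Column's best replies are A→c3, B→c1, C→c3, D→c3; Player I's induced payoffs -2, 4, -6, -8; outcome (B, c1), payoffs (4, 7).
If Column leads: Player I's best replies are c1→D, c2→A, c3→A; Column's induced payoffs -5, 0, 1; outcome (A, c3), payoffs (-2, 1).
Column gets 1 moving first and 7 moving second, so Column prefers to move second.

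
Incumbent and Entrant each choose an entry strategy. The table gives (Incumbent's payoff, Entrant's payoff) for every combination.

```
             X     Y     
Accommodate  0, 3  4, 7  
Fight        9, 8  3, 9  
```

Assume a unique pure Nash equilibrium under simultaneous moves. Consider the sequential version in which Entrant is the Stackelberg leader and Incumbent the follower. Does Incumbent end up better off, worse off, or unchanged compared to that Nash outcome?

Incumbent best-responds to each possible Entrant move:
- X: Incumbent compares 0, 9 and picks Fight; Entrant would get 8.
- Y: Incumbent compares 4, 3 and picks Accommodate; Entrant would get 7.
Entrant's induced payoffs are 8, 7, so Entrant commits to X. Subgame-perfect outcome: (Fight, X) with payoffs (9, 8).
Under simultaneous play:
Incumbent's best replies: X→Fight; Y→Accommodate.
Entrant's best replies: Accommodate→Y; Fight→Y.
Only (Accommodate, Y) has each player best-responding; Nash payoffs (4, 7).
Incumbent earns 9 sequentially versus 4 at the Nash outcome: better off.

better off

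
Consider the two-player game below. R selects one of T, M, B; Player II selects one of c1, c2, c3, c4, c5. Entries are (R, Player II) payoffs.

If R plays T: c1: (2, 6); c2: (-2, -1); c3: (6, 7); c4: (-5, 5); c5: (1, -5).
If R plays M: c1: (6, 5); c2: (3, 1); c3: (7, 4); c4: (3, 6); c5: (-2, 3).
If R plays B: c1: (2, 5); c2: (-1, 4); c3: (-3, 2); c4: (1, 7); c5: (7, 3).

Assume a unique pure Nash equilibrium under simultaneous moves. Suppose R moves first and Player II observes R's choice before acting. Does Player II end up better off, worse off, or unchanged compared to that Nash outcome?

Player II best-responds to each possible R move:
- T → Player II plays c3 (best of 6, -1, 7, 5, -5); R gets 6.
- M → Player II plays c4 (best of 5, 1, 4, 6, 3); R gets 3.
- B → Player II plays c4 (best of 5, 4, 2, 7, 3); R gets 1.
R's induced payoffs are 6, 3, 1, so R commits to T. Subgame-perfect outcome: (T, c3) with payoffs (6, 7).
Under simultaneous play:
R's best replies: c1→M; c2→M; c3→M; c4→M; c5→B.
Player II's best replies: T→c3; M→c4; B→c4.
The unique mutual best reply is (M, c4), giving (3, 6).
Player II earns 7 sequentially versus 6 at the Nash outcome: better off.

better off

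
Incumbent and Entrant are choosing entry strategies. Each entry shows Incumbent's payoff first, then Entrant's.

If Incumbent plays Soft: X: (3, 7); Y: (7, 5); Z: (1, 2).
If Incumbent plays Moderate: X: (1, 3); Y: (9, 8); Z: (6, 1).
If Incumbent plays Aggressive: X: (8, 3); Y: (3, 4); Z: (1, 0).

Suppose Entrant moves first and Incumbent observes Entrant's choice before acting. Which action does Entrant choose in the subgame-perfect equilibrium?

Y

Work backward from Incumbent's decision.
- X: BR = Aggressive, leader payoff 3.
- Y: BR = Moderate, leader payoff 8.
- Z: BR = Moderate, leader payoff 1.
Among 3, 8, 1, the best is 8 at Y. Subgame-perfect outcome: (Moderate, Y) with payoffs (9, 8).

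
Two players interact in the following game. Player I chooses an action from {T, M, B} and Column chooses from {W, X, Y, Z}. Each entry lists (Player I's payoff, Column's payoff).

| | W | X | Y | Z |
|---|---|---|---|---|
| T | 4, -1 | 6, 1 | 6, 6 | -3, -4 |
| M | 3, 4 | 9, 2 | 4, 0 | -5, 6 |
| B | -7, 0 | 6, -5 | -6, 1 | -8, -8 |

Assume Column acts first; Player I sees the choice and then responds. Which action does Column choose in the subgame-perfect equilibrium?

Y

Player I best-responds to each possible Column move:
- W: BR = T, leader payoff -1.
- X: BR = M, leader payoff 2.
- Y: BR = T, leader payoff 6.
- Z: BR = T, leader payoff -4.
Among -1, 2, 6, -4, the best is 6 at Y. Subgame-perfect outcome: (T, Y) with payoffs (6, 6).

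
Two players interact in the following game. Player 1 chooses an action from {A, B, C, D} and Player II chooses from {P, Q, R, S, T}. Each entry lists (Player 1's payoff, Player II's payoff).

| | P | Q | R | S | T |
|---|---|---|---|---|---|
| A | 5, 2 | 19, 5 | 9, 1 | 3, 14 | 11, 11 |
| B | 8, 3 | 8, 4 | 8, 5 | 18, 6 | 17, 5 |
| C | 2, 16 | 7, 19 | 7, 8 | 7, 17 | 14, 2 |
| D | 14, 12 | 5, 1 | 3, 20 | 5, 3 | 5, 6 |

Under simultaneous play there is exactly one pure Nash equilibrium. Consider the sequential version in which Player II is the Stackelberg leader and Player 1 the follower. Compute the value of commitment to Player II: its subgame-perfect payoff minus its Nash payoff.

Backward induction with Player II moving first.
- P: BR = D, leader payoff 12.
- Q: BR = A, leader payoff 5.
- R: BR = A, leader payoff 1.
- S: BR = B, leader payoff 6.
- T: BR = B, leader payoff 5.
Maximizing over 12, 5, 1, 6, 5, Player II chooses P. Subgame-perfect outcome: (D, P) with payoffs (14, 12).
Under simultaneous play:
Player 1's best replies: P→D; Q→A; R→A; S→B; T→B.
Player II's best replies: A→S; B→S; C→Q; D→R.
The unique mutual best reply is (B, S), giving (18, 6).
Player II's commitment gain: 12 − 6 = 6.

6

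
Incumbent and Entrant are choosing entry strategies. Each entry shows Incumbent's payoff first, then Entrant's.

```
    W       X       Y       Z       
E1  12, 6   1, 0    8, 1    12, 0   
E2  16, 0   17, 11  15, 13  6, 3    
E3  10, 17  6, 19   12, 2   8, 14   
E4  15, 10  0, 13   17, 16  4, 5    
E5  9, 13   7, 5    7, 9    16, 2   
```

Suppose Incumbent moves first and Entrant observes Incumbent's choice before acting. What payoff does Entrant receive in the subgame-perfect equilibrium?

16

Backward induction with Incumbent moving first.
- E1 → Entrant plays W (best of 6, 0, 1, 0); Incumbent gets 12.
- E2 → Entrant plays Y (best of 0, 11, 13, 3); Incumbent gets 15.
- E3 → Entrant plays X (best of 17, 19, 2, 14); Incumbent gets 6.
- E4 → Entrant plays Y (best of 10, 13, 16, 5); Incumbent gets 17.
- E5 → Entrant plays W (best of 13, 5, 9, 2); Incumbent gets 9.
Maximizing over 12, 15, 6, 17, 9, Incumbent chooses E4. Subgame-perfect outcome: (E4, Y) with payoffs (17, 16).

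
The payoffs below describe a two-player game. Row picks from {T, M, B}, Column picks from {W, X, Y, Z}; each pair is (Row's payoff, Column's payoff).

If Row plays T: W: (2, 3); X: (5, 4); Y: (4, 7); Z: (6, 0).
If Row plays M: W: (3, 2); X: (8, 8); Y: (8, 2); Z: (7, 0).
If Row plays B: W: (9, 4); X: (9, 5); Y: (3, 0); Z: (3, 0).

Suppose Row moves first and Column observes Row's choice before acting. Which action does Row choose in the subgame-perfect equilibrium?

B

Backward induction with Row moving first.
- T: BR = Y, leader payoff 4.
- M: BR = X, leader payoff 8.
- B: BR = X, leader payoff 9.
Maximizing over 4, 8, 9, Row chooses B. Subgame-perfect outcome: (B, X) with payoffs (9, 5).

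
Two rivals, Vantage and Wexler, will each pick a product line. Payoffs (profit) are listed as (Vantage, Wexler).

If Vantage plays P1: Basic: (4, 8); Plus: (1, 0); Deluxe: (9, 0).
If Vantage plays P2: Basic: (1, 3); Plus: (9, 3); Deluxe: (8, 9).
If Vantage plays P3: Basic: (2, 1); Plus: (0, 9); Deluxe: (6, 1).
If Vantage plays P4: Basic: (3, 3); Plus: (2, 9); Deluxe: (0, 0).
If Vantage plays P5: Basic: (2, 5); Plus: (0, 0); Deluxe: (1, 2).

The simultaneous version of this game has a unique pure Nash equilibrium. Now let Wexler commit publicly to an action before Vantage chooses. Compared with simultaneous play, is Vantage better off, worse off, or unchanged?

unchanged

Solve by backward induction (Wexler leads).
- Basic: BR = P1, leader payoff 8.
- Plus: BR = P2, leader payoff 3.
- Deluxe: BR = P1, leader payoff 0.
Among 8, 3, 0, the best is 8 at Basic. Subgame-perfect outcome: (P1, Basic) with payoffs (4, 8).
Under simultaneous play:
Vantage's best replies: Basic→P1; Plus→P2; Deluxe→P1.
Wexler's best replies: P1→Basic; P2→Deluxe; P3→Plus; P4→Plus; P5→Basic.
The unique mutual best reply is (P1, Basic), giving (4, 8).
Vantage earns 4 sequentially versus 4 at the Nash outcome: unchanged.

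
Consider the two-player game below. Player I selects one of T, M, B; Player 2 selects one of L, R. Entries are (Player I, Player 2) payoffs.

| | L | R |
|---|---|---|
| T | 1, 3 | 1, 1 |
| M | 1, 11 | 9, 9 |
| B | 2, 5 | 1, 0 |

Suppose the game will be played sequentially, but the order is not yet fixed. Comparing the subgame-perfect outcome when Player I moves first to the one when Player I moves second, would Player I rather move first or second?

second

If Player I leads: Player 2's best replies are T→L, M→L, B→L; Player I's induced payoffs 1, 1, 2; outcome (B, L), payoffs (2, 5).
If Player 2 leads: Player I's best replies are L→B, R→M; Player 2's induced payoffs 5, 9; outcome (M, R), payoffs (9, 9).
Player I gets 2 moving first and 9 moving second, so Player I prefers to move second.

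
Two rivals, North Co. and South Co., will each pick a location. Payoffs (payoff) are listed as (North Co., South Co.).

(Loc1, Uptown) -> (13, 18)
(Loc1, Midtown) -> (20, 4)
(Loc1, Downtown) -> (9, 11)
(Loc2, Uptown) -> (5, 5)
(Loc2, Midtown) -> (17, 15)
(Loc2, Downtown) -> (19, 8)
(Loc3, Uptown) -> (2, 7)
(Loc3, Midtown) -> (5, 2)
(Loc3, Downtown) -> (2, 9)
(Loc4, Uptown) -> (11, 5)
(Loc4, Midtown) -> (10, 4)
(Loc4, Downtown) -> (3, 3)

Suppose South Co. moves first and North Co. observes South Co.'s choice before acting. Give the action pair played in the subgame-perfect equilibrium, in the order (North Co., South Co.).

Work backward from North Co.'s decision.
- Uptown: BR = Loc1, leader payoff 18.
- Midtown: BR = Loc1, leader payoff 4.
- Downtown: BR = Loc2, leader payoff 8.
South Co.'s induced payoffs are 18, 4, 8, so South Co. commits to Uptown. Subgame-perfect outcome: (Loc1, Uptown) with payoffs (13, 18).

(Loc1, Uptown)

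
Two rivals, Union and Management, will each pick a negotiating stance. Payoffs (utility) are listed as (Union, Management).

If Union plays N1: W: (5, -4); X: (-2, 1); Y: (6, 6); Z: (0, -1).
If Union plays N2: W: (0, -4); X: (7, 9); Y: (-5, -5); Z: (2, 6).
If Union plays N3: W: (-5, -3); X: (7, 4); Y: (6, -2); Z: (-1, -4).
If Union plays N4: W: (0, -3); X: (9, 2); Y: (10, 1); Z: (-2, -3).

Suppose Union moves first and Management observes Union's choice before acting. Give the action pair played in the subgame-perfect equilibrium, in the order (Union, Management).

Management best-responds to each possible Union move:
- N1: Management compares -4, 1, 6, -1 and picks Y; Union would get 6.
- N2: Management compares -4, 9, -5, 6 and picks X; Union would get 7.
- N3: Management compares -3, 4, -2, -4 and picks X; Union would get 7.
- N4: Management compares -3, 2, 1, -3 and picks X; Union would get 9.
Union's induced payoffs are 6, 7, 7, 9, so Union commits to N4. Subgame-perfect outcome: (N4, X) with payoffs (9, 2).

(N4, X)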